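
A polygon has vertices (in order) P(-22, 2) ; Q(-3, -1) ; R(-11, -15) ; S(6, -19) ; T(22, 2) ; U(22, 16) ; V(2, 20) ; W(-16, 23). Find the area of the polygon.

Apply the shoelace formula: 2A = Σ (x_i·y_{i+1} − x_{i+1}·y_i), indices taken mod 8.
Σ = (28) + (34) + (299) + (430) + (308) + (408) + (366) + (474) = 2347
Area = |Σ|/2 = 1173.5.

1173.5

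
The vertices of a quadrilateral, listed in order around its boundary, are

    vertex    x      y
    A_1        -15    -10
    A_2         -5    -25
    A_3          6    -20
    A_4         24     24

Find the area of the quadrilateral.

659.5

Cross-terms: 325, 250, 624, 120  ⇒  Σ = 1319
Area = |Σ|/2 = 659.5.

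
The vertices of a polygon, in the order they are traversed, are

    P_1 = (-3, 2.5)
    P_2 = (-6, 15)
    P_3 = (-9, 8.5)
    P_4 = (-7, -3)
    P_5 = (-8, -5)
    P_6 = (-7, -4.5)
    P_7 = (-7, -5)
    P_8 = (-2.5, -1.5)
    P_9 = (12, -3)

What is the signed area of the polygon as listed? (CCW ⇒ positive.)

100.25

Σ = (-30) + (84) + (86.5) + (11) + (1) + (3.5) + (-2) + (25.5) + (21) = 200.5
Signed area = Σ/2 = 100.25 (positive ⇒ counter-clockwise traversal).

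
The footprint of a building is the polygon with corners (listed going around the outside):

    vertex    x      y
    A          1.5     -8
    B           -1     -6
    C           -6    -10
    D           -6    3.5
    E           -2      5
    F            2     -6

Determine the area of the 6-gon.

76

Apply Gauss's area formula: 2A = Σ (x_i·y_{i+1} − x_{i+1}·y_i), indices taken mod 6.
Cross-terms: -17, -26, -81, -23, 2, -7  ⇒  Σ = -152
Area = |Σ|/2 = 76.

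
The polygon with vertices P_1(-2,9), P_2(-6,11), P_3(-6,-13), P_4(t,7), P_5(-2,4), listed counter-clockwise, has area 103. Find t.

Write out the shoelace sum; only the two edges meeting at P_4 involve t:
2·Area = [((-6)·7 − t·(-13)) + (t·4 − (-2)·7)] + 166
       = 17·t + 138 = 206
⇒ t = 4.

4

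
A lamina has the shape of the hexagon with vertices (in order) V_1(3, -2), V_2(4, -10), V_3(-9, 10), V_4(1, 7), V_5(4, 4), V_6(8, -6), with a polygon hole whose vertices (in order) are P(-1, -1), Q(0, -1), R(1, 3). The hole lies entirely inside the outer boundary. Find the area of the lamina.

109.5

Outer boundary:
Apply Gauss's area formula: 2A = Σ (x_i·y_{i+1} − x_{i+1}·y_i), indices taken mod 6.
Cross-terms: -22, -50, -73, -24, -56, 2  ⇒  Σ = -223
Area = |Σ|/2 = 111.5.
Hole:
Apply Gauss's area formula: 2A = Σ (x_i·y_{i+1} − x_{i+1}·y_i), indices taken mod 3.
Σ = (1) + (1) + (2) = 4
Area = |Σ|/2 = 2.
Net area = 111.5 − 2 = 109.5.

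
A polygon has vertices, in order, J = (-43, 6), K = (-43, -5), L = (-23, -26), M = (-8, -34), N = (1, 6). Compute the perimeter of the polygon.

142

|JK| = √((0)² + (-11)²) = √121 = 11
|KL| = √((20)² + (-21)²) = √841 = 29
|LM| = √((15)² + (-8)²) = √289 = 17
|MN| = √((9)² + (40)²) = √1681 = 41
|NJ| = √((-44)² + (0)²) = √1936 = 44
Perimeter = 11 + 29 + 17 + 41 + 44 = 142.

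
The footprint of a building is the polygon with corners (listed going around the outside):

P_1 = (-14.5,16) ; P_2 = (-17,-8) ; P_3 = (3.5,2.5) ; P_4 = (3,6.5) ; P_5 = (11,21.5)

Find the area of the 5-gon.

434.75

Apply the shoelace (surveyor's) formula: 2A = Σ (x_i·y_{i+1} − x_{i+1}·y_i), indices taken mod 5.
P_1→P_2: (-14.5)(-8) − (-17)(16) = 388
P_2→P_3: (-17)(2.5) − (3.5)(-8) = -14.5
P_3→P_4: (3.5)(6.5) − (3)(2.5) = 15.25
P_4→P_5: (3)(21.5) − (11)(6.5) = -7
P_5→P_1: (11)(16) − (-14.5)(21.5) = 487.75
Σ = 869.5
Area = |Σ|/2 = 434.75.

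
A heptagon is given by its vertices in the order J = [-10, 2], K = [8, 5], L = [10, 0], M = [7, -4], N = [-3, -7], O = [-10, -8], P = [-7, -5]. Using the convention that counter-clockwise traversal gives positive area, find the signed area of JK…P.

-166.5

Apply Gauss's area formula: 2A = Σ (x_i·y_{i+1} − x_{i+1}·y_i), indices taken mod 7.
Cross-terms: -66, -50, -40, -61, -46, -6, -64  ⇒  Σ = -333
Signed area = Σ/2 = -166.5 (negative ⇒ clockwise traversal).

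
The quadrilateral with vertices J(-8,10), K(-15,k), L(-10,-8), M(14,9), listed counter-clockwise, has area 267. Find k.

15

The doubled signed area Σ (x_i y_{i+1} − x_{i+1} y_i) is linear in k.
With k=0 it equals 504; the coefficient of k is 2 (from the two edges through K).
So 2·k + 504 = 2·267 = 534 ⇒ k = 15.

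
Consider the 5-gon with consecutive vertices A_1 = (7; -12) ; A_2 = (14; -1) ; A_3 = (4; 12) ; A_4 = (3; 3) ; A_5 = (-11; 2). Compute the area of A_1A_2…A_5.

Apply the surveyor's formula: 2A = Σ (x_i·y_{i+1} − x_{i+1}·y_i), indices taken mod 5.
Σ = (161) + (172) + (-24) + (39) + (118) = 466
Area = |Σ|/2 = 233.

233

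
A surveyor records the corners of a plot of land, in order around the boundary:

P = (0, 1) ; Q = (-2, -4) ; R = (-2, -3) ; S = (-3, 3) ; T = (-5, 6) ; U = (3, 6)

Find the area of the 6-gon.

Apply the shoelace formula: 2A = Σ (x_i·y_{i+1} − x_{i+1}·y_i), indices taken mod 6.
Cross-terms: 2, -2, -15, -3, -48, 3  ⇒  Σ = -63
Area = |Σ|/2 = 31.5.

31.5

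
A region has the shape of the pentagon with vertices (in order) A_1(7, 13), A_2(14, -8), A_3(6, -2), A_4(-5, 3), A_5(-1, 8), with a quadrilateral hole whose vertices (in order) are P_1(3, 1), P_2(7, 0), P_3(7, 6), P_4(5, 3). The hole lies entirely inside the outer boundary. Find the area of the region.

Outer boundary:
Cross-terms: -238, 20, 8, -37, -69  ⇒  Σ = -316
Area = |Σ|/2 = 158.
Hole:
Apply Gauss's area formula: 2A = Σ (x_i·y_{i+1} − x_{i+1}·y_i), indices taken mod 4.
Σ = (-7) + (42) + (-9) + (-4) = 22
Area = |Σ|/2 = 11.
Net area = 158 − 11 = 147.

147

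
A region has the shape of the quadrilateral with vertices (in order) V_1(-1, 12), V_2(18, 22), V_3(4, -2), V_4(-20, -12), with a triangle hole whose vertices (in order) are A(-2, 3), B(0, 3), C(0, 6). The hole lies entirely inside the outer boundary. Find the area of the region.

Outer boundary:
Cross-terms: -238, -124, -88, -252  ⇒  Σ = -702
Area = |Σ|/2 = 351.
Hole:
Σ = (-6) + (0) + (12) = 6
Area = |Σ|/2 = 3.
Net area = 351 − 3 = 348.

348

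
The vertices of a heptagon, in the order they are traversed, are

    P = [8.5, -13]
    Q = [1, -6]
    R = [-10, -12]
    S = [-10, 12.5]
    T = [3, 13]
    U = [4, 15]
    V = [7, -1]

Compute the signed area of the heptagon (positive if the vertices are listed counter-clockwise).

Cross-terms: -38, -72, -245, -167.5, -7, -109, -82.5  ⇒  Σ = -721
Signed area = Σ/2 = -360.5 (negative ⇒ clockwise traversal).

-360.5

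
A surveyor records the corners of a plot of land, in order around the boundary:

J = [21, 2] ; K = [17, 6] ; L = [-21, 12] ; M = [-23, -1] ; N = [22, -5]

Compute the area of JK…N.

502.5

J→K: (21)(6) − (17)(2) = 92
K→L: (17)(12) − (-21)(6) = 330
L→M: (-21)(-1) − (-23)(12) = 297
M→N: (-23)(-5) − (22)(-1) = 137
N→J: (22)(2) − (21)(-5) = 149
Σ = 1005
Area = |Σ|/2 = 502.5.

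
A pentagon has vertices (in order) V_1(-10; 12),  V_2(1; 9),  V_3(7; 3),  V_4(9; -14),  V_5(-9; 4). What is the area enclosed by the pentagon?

222.5

Apply the surveyor's formula: 2A = Σ (x_i·y_{i+1} − x_{i+1}·y_i), indices taken mod 5.
Σ = (-102) + (-60) + (-125) + (-90) + (-68) = -445
Area = |Σ|/2 = 222.5.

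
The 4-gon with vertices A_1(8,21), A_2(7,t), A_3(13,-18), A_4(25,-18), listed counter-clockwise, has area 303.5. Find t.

Write out the shoelace sum; only the two edges meeting at A_2 involve t:
2·Area = [(8·t − 7·21) + (7·(-18) − 13·t)] + 885
       = -5·t + 612 = 607
⇒ t = 1.

1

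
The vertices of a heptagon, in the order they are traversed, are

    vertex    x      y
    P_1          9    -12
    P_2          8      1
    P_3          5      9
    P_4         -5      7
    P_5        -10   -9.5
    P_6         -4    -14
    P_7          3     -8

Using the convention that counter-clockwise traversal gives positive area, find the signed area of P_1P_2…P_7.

290.75

Apply the shoelace (surveyor's) formula: 2A = Σ (x_i·y_{i+1} − x_{i+1}·y_i), indices taken mod 7.
P_1→P_2: (9)(1) − (8)(-12) = 105
P_2→P_3: (8)(9) − (5)(1) = 67
P_3→P_4: (5)(7) − (-5)(9) = 80
P_4→P_5: (-5)(-9.5) − (-10)(7) = 117.5
P_5→P_6: (-10)(-14) − (-4)(-9.5) = 102
P_6→P_7: (-4)(-8) − (3)(-14) = 74
P_7→P_1: (3)(-12) − (9)(-8) = 36
Σ = 581.5
Signed area = Σ/2 = 290.75 (positive ⇒ counter-clockwise traversal).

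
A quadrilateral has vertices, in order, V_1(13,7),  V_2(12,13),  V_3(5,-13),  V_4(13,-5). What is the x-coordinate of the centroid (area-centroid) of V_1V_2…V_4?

418/41

Apply Gauss's area formula. First the cross-terms c_i = x_i·y_{i+1} − x_{i+1}·y_i:
  85, -221, 144, 156  ⇒  2A = 164, A = 82.
Then Σ (x_i + x_{i+1})·c_i = 5016, so x̄ = 5016 / (6·82) = 418/41.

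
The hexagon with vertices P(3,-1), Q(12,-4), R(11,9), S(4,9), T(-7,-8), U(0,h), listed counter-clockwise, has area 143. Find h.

-4

The doubled signed area Σ (x_i y_{i+1} − x_{i+1} y_i) is linear in h.
With h=0 it equals 246; the coefficient of h is -10 (from the two edges through U).
So -10·h + 246 = 2·143 = 286 ⇒ h = -4.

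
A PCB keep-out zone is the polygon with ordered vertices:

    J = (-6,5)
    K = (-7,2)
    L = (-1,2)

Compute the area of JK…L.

9

Σ = (23) + (-12) + (7) = 18
Area = |Σ|/2 = 9.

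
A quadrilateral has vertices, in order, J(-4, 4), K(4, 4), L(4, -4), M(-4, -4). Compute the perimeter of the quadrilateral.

|JK| = √((8)² + (0)²) = √64 = 8
|KL| = √((0)² + (-8)²) = √64 = 8
|LM| = √((-8)² + (0)²) = √64 = 8
|MJ| = √((0)² + (8)²) = √64 = 8
Perimeter = 8 + 8 + 8 + 8 = 32.

32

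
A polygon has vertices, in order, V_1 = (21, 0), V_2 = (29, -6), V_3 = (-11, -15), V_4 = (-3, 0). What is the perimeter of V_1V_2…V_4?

92

|V_1V_2| = √((8)² + (-6)²) = √100 = 10
|V_2V_3| = √((-40)² + (-9)²) = √1681 = 41
|V_3V_4| = √((8)² + (15)²) = √289 = 17
|V_4V_1| = √((24)² + (0)²) = √576 = 24
Perimeter = 10 + 41 + 17 + 24 = 92.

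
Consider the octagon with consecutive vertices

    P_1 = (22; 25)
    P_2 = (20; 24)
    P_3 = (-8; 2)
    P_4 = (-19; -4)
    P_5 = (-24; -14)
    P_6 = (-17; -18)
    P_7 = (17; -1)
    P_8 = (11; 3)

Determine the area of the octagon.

644

Apply the shoelace (surveyor's) formula: 2A = Σ (x_i·y_{i+1} − x_{i+1}·y_i), indices taken mod 8.
Cross-terms: 28, 232, 70, 170, 194, 323, 62, 209  ⇒  Σ = 1288
Area = |Σ|/2 = 644.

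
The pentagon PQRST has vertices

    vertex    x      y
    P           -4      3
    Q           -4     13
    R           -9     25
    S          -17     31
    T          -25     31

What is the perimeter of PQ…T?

|PQ| = √((0)² + (10)²) = √100 = 10
|QR| = √((-5)² + (12)²) = √169 = 13
|RS| = √((-8)² + (6)²) = √100 = 10
|ST| = √((-8)² + (0)²) = √64 = 8
|TP| = √((21)² + (-28)²) = √1225 = 35
Perimeter = 10 + 13 + 10 + 8 + 35 = 76.

76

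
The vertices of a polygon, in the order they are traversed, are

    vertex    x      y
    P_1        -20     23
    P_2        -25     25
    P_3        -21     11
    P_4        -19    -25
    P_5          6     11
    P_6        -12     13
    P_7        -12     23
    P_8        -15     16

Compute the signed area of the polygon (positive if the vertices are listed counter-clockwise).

P_1→P_2: (-20)(25) − (-25)(23) = 75
P_2→P_3: (-25)(11) − (-21)(25) = 250
P_3→P_4: (-21)(-25) − (-19)(11) = 734
P_4→P_5: (-19)(11) − (6)(-25) = -59
P_5→P_6: (6)(13) − (-12)(11) = 210
P_6→P_7: (-12)(23) − (-12)(13) = -120
P_7→P_8: (-12)(16) − (-15)(23) = 153
P_8→P_1: (-15)(23) − (-20)(16) = -25
Σ = 1218
Signed area = Σ/2 = 609 (positive ⇒ counter-clockwise traversal).

609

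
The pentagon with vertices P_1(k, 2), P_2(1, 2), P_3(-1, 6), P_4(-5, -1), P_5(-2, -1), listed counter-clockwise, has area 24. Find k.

Write out the shoelace sum; only the two edges meeting at P_1 involve k:
2·Area = [((-2)·2 − k·(-1)) + (k·2 − 1·2)] + 42
       = 3·k + 36 = 48
⇒ k = 4.

4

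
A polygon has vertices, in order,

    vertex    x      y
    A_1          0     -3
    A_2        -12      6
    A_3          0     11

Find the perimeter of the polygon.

|A_1A_2| = √((-12)² + (9)²) = √225 = 15
|A_2A_3| = √((12)² + (5)²) = √169 = 13
|A_3A_1| = √((0)² + (-14)²) = √196 = 14
Perimeter = 15 + 13 + 14 = 42.

42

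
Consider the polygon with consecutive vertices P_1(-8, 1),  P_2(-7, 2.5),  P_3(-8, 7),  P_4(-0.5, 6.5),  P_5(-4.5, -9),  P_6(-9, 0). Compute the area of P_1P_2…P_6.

73.375

Apply the surveyor's formula: 2A = Σ (x_i·y_{i+1} − x_{i+1}·y_i), indices taken mod 6.
P_1→P_2: (-8)(2.5) − (-7)(1) = -13
P_2→P_3: (-7)(7) − (-8)(2.5) = -29
P_3→P_4: (-8)(6.5) − (-0.5)(7) = -48.5
P_4→P_5: (-0.5)(-9) − (-4.5)(6.5) = 33.75
P_5→P_6: (-4.5)(0) − (-9)(-9) = -81
P_6→P_1: (-9)(1) − (-8)(0) = -9
Σ = -146.75
Area = |Σ|/2 = 73.375.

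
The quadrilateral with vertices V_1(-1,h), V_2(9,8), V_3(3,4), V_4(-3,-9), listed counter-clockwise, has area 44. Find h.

The doubled signed area Σ (x_i y_{i+1} − x_{i+1} y_i) is linear in h.
With h=0 it equals -20; the coefficient of h is -12 (from the two edges through V_1).
So -12·h + -20 = 2·44 = 88 ⇒ h = -9.

-9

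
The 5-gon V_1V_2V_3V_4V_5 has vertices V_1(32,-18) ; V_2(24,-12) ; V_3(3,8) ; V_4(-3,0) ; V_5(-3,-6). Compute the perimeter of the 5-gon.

92

|V_1V_2| = √((-8)² + (6)²) = √100 = 10
|V_2V_3| = √((-21)² + (20)²) = √841 = 29
|V_3V_4| = √((-6)² + (-8)²) = √100 = 10
|V_4V_5| = √((0)² + (-6)²) = √36 = 6
|V_5V_1| = √((35)² + (-12)²) = √1369 = 37
Perimeter = 10 + 29 + 10 + 6 + 37 = 92.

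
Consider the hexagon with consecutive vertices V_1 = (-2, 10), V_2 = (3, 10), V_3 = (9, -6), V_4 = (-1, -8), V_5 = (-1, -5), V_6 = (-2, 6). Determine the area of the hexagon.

Apply Gauss's area formula: 2A = Σ (x_i·y_{i+1} − x_{i+1}·y_i), indices taken mod 6.
Σ = (-50) + (-108) + (-78) + (-3) + (-16) + (-8) = -263
Area = |Σ|/2 = 131.5.

131.5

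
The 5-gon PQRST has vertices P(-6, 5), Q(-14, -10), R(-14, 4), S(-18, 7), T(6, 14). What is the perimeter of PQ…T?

76

|PQ| = √((-8)² + (-15)²) = √289 = 17
|QR| = √((0)² + (14)²) = √196 = 14
|RS| = √((-4)² + (3)²) = √25 = 5
|ST| = √((24)² + (7)²) = √625 = 25
|TP| = √((-12)² + (-9)²) = √225 = 15
Perimeter = 17 + 14 + 5 + 25 + 15 = 76.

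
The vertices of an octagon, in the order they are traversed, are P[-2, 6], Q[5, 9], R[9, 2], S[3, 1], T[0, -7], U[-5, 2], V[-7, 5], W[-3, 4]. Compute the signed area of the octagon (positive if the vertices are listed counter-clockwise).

-103

Apply the surveyor's formula: 2A = Σ (x_i·y_{i+1} − x_{i+1}·y_i), indices taken mod 8.
P→Q: (-2)(9) − (5)(6) = -48
Q→R: (5)(2) − (9)(9) = -71
R→S: (9)(1) − (3)(2) = 3
S→T: (3)(-7) − (0)(1) = -21
T→U: (0)(2) − (-5)(-7) = -35
U→V: (-5)(5) − (-7)(2) = -11
V→W: (-7)(4) − (-3)(5) = -13
W→P: (-3)(6) − (-2)(4) = -10
Σ = -206
Signed area = Σ/2 = -103 (negative ⇒ clockwise traversal).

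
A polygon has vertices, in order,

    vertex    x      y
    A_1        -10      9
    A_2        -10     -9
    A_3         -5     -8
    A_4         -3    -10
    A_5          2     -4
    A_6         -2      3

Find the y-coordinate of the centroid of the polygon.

-455/283

Apply the shoelace (surveyor's) formula. First the cross-terms c_i = x_i·y_{i+1} − x_{i+1}·y_i:
  180, 35, 26, 32, -2, 12  ⇒  2A = 283, A = 141.5.
Then Σ (y_i + y_{i+1})·c_i = -1365, so ȳ = -1365 / (6·141.5) = -455/283.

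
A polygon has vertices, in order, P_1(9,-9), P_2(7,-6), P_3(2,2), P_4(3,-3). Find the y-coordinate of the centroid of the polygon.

-227/69

Apply the shoelace (surveyor's) formula. First the cross-terms c_i = x_i·y_{i+1} − x_{i+1}·y_i:
  9, 26, -12, 0  ⇒  2A = 23, A = 11.5.
Then Σ (y_i + y_{i+1})·c_i = -227, so ȳ = -227 / (6·11.5) = -227/69.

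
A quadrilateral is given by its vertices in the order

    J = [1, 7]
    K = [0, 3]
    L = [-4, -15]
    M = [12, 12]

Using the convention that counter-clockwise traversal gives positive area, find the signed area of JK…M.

109.5

J→K: (1)(3) − (0)(7) = 3
K→L: (0)(-15) − (-4)(3) = 12
L→M: (-4)(12) − (12)(-15) = 132
M→J: (12)(7) − (1)(12) = 72
Σ = 219
Signed area = Σ/2 = 109.5 (positive ⇒ counter-clockwise traversal).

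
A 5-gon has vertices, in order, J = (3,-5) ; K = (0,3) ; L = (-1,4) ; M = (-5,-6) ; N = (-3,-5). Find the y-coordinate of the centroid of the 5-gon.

-142/75

Apply the shoelace (surveyor's) formula. First the cross-terms c_i = x_i·y_{i+1} − x_{i+1}·y_i:
  9, 3, 26, 7, 30  ⇒  2A = 75, A = 37.5.
Then Σ (y_i + y_{i+1})·c_i = -426, so ȳ = -426 / (6·37.5) = -142/75.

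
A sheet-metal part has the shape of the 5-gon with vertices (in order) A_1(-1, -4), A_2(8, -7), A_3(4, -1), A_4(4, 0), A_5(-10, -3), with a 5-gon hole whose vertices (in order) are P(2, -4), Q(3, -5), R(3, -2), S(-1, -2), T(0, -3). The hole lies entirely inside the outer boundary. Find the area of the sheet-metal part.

Outer boundary:
Apply Gauss's area formula: 2A = Σ (x_i·y_{i+1} − x_{i+1}·y_i), indices taken mod 5.
Cross-terms: 39, 20, 4, -12, 37  ⇒  Σ = 88
Area = |Σ|/2 = 44.
Hole:
Apply the shoelace (surveyor's) formula: 2A = Σ (x_i·y_{i+1} − x_{i+1}·y_i), indices taken mod 5.
Cross-terms: 2, 9, -8, 3, 6  ⇒  Σ = 12
Area = |Σ|/2 = 6.
Net area = 44 − 6 = 38.

38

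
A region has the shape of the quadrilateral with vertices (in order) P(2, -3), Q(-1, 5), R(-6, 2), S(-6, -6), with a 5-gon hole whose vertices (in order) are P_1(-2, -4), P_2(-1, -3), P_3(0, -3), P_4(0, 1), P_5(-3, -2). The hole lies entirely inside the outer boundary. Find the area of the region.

48.5

Outer boundary:
Apply Gauss's area formula: 2A = Σ (x_i·y_{i+1} − x_{i+1}·y_i), indices taken mod 4.
Σ = (7) + (28) + (48) + (30) = 113
Area = |Σ|/2 = 56.5.
Hole:
Apply the shoelace formula: 2A = Σ (x_i·y_{i+1} − x_{i+1}·y_i), indices taken mod 5.
P_1→P_2: (-2)(-3) − (-1)(-4) = 2
P_2→P_3: (-1)(-3) − (0)(-3) = 3
P_3→P_4: (0)(1) − (0)(-3) = 0
P_4→P_5: (0)(-2) − (-3)(1) = 3
P_5→P_1: (-3)(-4) − (-2)(-2) = 8
Σ = 16
Area = |Σ|/2 = 8.
Net area = 56.5 − 8 = 48.5.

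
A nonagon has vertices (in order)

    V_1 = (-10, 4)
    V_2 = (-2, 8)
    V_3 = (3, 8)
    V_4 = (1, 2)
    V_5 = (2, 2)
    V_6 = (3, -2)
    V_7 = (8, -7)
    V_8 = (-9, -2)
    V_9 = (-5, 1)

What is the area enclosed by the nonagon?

Apply the shoelace formula: 2A = Σ (x_i·y_{i+1} − x_{i+1}·y_i), indices taken mod 9.
Σ = (-72) + (-40) + (-2) + (-2) + (-10) + (-5) + (-79) + (-19) + (-10) = -239
Area = |Σ|/2 = 119.5.

119.5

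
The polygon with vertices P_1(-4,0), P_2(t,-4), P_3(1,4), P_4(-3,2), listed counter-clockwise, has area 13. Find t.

-4

Write out the shoelace sum; only the two edges meeting at P_2 involve t:
2·Area = [((-4)·(-4) − t·0) + (t·4 − 1·(-4))] + 22
       = 4·t + 42 = 26
⇒ t = -4.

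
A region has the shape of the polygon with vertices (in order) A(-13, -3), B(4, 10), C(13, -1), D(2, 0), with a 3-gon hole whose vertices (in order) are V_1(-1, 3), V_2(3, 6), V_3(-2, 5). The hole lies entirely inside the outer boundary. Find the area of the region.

Outer boundary:
Apply the shoelace formula: 2A = Σ (x_i·y_{i+1} − x_{i+1}·y_i), indices taken mod 4.
Cross-terms: -118, -134, 2, -6  ⇒  Σ = -256
Area = |Σ|/2 = 128.
Hole:
Apply Gauss's area formula: 2A = Σ (x_i·y_{i+1} − x_{i+1}·y_i), indices taken mod 3.
V_1→V_2: (-1)(6) − (3)(3) = -15
V_2→V_3: (3)(5) − (-2)(6) = 27
V_3→V_1: (-2)(3) − (-1)(5) = -1
Σ = 11
Area = |Σ|/2 = 5.5.
Net area = 128 − 5.5 = 122.5.

122.5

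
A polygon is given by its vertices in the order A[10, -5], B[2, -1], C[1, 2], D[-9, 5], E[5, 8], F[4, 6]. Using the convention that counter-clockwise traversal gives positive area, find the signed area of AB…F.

Apply the surveyor's formula: 2A = Σ (x_i·y_{i+1} − x_{i+1}·y_i), indices taken mod 6.
Σ = (0) + (5) + (23) + (-97) + (-2) + (-80) = -151
Signed area = Σ/2 = -75.5 (negative ⇒ clockwise traversal).

-75.5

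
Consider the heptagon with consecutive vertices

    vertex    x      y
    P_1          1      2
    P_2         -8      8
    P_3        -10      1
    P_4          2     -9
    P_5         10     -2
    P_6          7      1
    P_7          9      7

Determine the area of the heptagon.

172.5

Σ = (24) + (72) + (88) + (86) + (24) + (40) + (11) = 345
Area = |Σ|/2 = 172.5.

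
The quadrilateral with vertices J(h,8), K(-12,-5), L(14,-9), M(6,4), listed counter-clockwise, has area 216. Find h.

0

The doubled signed area Σ (x_i y_{i+1} − x_{i+1} y_i) is linear in h.
With h=0 it equals 432; the coefficient of h is -9 (from the two edges through J).
So -9·h + 432 = 2·216 = 432 ⇒ h = 0.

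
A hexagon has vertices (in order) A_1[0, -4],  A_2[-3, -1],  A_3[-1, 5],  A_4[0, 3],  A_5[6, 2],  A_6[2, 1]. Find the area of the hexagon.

27.5

A_1→A_2: (0)(-1) − (-3)(-4) = -12
A_2→A_3: (-3)(5) − (-1)(-1) = -16
A_3→A_4: (-1)(3) − (0)(5) = -3
A_4→A_5: (0)(2) − (6)(3) = -18
A_5→A_6: (6)(1) − (2)(2) = 2
A_6→A_1: (2)(-4) − (0)(1) = -8
Σ = -55
Area = |Σ|/2 = 27.5.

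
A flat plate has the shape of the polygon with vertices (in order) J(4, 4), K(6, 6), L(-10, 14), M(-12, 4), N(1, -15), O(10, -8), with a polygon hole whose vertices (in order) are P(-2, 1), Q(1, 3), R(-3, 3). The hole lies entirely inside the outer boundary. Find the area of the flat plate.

Outer boundary:
J→K: (4)(6) − (6)(4) = 0
K→L: (6)(14) − (-10)(6) = 144
L→M: (-10)(4) − (-12)(14) = 128
M→N: (-12)(-15) − (1)(4) = 176
N→O: (1)(-8) − (10)(-15) = 142
O→J: (10)(4) − (4)(-8) = 72
Σ = 662
Area = |Σ|/2 = 331.
Hole:
Σ = (-7) + (12) + (3) = 8
Area = |Σ|/2 = 4.
Net area = 331 − 4 = 327.

327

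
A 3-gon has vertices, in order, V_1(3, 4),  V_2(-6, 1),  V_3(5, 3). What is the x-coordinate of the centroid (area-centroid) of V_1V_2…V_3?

Apply Gauss's area formula. First the cross-terms c_i = x_i·y_{i+1} − x_{i+1}·y_i:
  27, -23, 11  ⇒  2A = 15, A = 7.5.
Then Σ (x_i + x_{i+1})·c_i = 30, so x̄ = 30 / (6·7.5) = 2/3.

2/3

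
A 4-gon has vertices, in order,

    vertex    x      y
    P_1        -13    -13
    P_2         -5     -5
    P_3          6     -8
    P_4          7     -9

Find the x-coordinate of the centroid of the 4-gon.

Apply Gauss's area formula. First the cross-terms c_i = x_i·y_{i+1} − x_{i+1}·y_i:
  0, 70, 2, -208  ⇒  2A = -136, A = -68.
Then Σ (x_i + x_{i+1})·c_i = 1344, so x̄ = 1344 / (6·(-68)) = -56/17.

-56/17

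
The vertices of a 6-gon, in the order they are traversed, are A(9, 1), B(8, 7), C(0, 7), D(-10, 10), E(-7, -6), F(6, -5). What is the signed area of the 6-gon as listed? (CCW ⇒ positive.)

Apply the shoelace formula: 2A = Σ (x_i·y_{i+1} − x_{i+1}·y_i), indices taken mod 6.
Cross-terms: 55, 56, 70, 130, 71, 51  ⇒  Σ = 433
Signed area = Σ/2 = 216.5 (positive ⇒ counter-clockwise traversal).

216.5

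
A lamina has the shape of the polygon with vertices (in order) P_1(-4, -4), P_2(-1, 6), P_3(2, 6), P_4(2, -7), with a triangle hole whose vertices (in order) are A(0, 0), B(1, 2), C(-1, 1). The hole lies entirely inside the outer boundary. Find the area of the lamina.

52.5

Outer boundary:
P_1→P_2: (-4)(6) − (-1)(-4) = -28
P_2→P_3: (-1)(6) − (2)(6) = -18
P_3→P_4: (2)(-7) − (2)(6) = -26
P_4→P_1: (2)(-4) − (-4)(-7) = -36
Σ = -108
Area = |Σ|/2 = 54.
Hole:
Apply the shoelace formula: 2A = Σ (x_i·y_{i+1} − x_{i+1}·y_i), indices taken mod 3.
Σ = (0) + (3) + (0) = 3
Area = |Σ|/2 = 1.5.
Net area = 54 − 1.5 = 52.5.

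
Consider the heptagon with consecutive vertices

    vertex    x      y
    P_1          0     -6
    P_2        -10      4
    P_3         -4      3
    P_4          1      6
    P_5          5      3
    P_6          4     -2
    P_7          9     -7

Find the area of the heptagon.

P_1→P_2: (0)(4) − (-10)(-6) = -60
P_2→P_3: (-10)(3) − (-4)(4) = -14
P_3→P_4: (-4)(6) − (1)(3) = -27
P_4→P_5: (1)(3) − (5)(6) = -27
P_5→P_6: (5)(-2) − (4)(3) = -22
P_6→P_7: (4)(-7) − (9)(-2) = -10
P_7→P_1: (9)(-6) − (0)(-7) = -54
Σ = -214
Area = |Σ|/2 = 107.

107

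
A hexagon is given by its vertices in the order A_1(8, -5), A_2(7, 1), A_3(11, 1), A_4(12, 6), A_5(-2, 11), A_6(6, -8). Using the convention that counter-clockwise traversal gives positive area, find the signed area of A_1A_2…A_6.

Apply Gauss's area formula: 2A = Σ (x_i·y_{i+1} − x_{i+1}·y_i), indices taken mod 6.
Σ = (43) + (-4) + (54) + (144) + (-50) + (34) = 221
Signed area = Σ/2 = 110.5 (positive ⇒ counter-clockwise traversal).

110.5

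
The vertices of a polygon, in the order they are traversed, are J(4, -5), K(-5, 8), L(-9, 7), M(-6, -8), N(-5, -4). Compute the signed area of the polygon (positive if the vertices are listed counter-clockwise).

91.5

Apply the surveyor's formula: 2A = Σ (x_i·y_{i+1} − x_{i+1}·y_i), indices taken mod 5.
Cross-terms: 7, 37, 114, -16, 41  ⇒  Σ = 183
Signed area = Σ/2 = 91.5 (positive ⇒ counter-clockwise traversal).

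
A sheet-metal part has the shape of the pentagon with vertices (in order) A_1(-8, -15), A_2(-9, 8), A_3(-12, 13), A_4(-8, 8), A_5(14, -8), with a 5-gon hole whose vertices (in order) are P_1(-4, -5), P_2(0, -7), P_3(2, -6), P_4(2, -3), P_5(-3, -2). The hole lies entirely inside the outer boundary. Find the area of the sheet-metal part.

246

Outer boundary:
Apply the surveyor's formula: 2A = Σ (x_i·y_{i+1} − x_{i+1}·y_i), indices taken mod 5.
A_1→A_2: (-8)(8) − (-9)(-15) = -199
A_2→A_3: (-9)(13) − (-12)(8) = -21
A_3→A_4: (-12)(8) − (-8)(13) = 8
A_4→A_5: (-8)(-8) − (14)(8) = -48
A_5→A_1: (14)(-15) − (-8)(-8) = -274
Σ = -534
Area = |Σ|/2 = 267.
Hole:
Apply the surveyor's formula: 2A = Σ (x_i·y_{i+1} − x_{i+1}·y_i), indices taken mod 5.
Σ = (28) + (14) + (6) + (-13) + (7) = 42
Area = |Σ|/2 = 21.
Net area = 267 − 21 = 246.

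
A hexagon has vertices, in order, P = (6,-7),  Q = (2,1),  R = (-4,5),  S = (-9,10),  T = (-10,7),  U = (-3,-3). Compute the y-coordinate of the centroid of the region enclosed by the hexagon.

Apply Gauss's area formula. First the cross-terms c_i = x_i·y_{i+1} − x_{i+1}·y_i:
  20, 14, 5, 37, 51, 39  ⇒  2A = 166, A = 83.
Then Σ (y_i + y_{i+1})·c_i = 482, so ȳ = 482 / (6·83) = 241/249.

241/249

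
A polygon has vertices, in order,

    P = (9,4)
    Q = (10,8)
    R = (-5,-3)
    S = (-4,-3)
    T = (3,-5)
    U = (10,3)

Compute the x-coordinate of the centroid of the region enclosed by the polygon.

Apply the surveyor's formula. First the cross-terms c_i = x_i·y_{i+1} − x_{i+1}·y_i:
  32, 10, 3, 29, 59, 13  ⇒  2A = 146, A = 73.
Then Σ (x_i + x_{i+1})·c_i = 1616, so x̄ = 1616 / (6·73) = 808/219.

808/219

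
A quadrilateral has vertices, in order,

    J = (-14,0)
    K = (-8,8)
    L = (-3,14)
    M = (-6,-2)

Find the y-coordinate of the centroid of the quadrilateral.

Apply the shoelace formula. First the cross-terms c_i = x_i·y_{i+1} − x_{i+1}·y_i:
  -112, -88, 90, -28  ⇒  2A = -138, A = -69.
Then Σ (y_i + y_{i+1})·c_i = -1696, so ȳ = -1696 / (6·(-69)) = 848/207.

848/207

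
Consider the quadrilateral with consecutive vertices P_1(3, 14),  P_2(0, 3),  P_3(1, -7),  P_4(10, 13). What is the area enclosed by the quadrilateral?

95

Apply the shoelace (surveyor's) formula: 2A = Σ (x_i·y_{i+1} − x_{i+1}·y_i), indices taken mod 4.
Σ = (9) + (-3) + (83) + (101) = 190
Area = |Σ|/2 = 95.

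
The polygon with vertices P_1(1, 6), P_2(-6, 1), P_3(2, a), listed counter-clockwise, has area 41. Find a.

The doubled signed area Σ (x_i y_{i+1} − x_{i+1} y_i) is linear in a.
With a=0 it equals 47; the coefficient of a is -7 (from the two edges through P_3).
So -7·a + 47 = 2·41 = 82 ⇒ a = -5.

-5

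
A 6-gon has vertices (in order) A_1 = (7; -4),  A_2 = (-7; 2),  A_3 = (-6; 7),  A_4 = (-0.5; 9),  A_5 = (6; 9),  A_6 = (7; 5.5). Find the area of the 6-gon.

Apply the surveyor's formula: 2A = Σ (x_i·y_{i+1} − x_{i+1}·y_i), indices taken mod 6.
Σ = (-14) + (-37) + (-50.5) + (-58.5) + (-30) + (-66.5) = -256.5
Area = |Σ|/2 = 128.25.

128.25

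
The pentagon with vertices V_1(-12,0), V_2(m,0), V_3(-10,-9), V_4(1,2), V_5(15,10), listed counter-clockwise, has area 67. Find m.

-5

Write out the shoelace sum; only the two edges meeting at V_2 involve m:
2·Area = [((-12)·0 − m·0) + (m·(-9) − (-10)·0)] + 89
       = -9·m + 89 = 134
⇒ m = -5.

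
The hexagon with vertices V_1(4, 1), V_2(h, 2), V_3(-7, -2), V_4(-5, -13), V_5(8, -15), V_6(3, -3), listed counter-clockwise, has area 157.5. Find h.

1

Write out the shoelace sum; only the two edges meeting at V_2 involve h:
2·Area = [(4·2 − h·1) + (h·(-2) − (-7)·2)] + 296
       = -3·h + 318 = 315
⇒ h = 1.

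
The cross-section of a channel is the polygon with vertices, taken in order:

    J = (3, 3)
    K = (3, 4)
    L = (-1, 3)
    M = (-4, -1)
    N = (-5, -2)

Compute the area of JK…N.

Apply the surveyor's formula: 2A = Σ (x_i·y_{i+1} − x_{i+1}·y_i), indices taken mod 5.
Σ = (3) + (13) + (13) + (3) + (-9) = 23
Area = |Σ|/2 = 11.5.

11.5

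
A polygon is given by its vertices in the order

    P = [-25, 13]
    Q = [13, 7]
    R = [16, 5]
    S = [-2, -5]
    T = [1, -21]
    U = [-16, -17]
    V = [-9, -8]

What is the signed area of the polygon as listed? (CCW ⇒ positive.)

-554.5

Σ = (-344) + (-47) + (-70) + (47) + (-353) + (-25) + (-317) = -1109
Signed area = Σ/2 = -554.5 (negative ⇒ clockwise traversal).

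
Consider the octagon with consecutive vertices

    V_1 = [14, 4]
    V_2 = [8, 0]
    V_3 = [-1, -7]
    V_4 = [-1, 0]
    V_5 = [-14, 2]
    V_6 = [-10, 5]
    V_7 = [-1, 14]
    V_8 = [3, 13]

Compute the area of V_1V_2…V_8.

Cross-terms: -32, -56, -7, -2, -50, -135, -55, -170  ⇒  Σ = -507
Area = |Σ|/2 = 253.5.

253.5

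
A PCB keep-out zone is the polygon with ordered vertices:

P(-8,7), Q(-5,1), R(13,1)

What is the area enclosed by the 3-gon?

54

Apply the shoelace formula: 2A = Σ (x_i·y_{i+1} − x_{i+1}·y_i), indices taken mod 3.
Σ = (27) + (-18) + (99) = 108
Area = |Σ|/2 = 54.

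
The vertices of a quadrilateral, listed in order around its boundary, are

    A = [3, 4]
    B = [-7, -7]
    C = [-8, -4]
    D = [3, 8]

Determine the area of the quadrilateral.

Apply the surveyor's formula: 2A = Σ (x_i·y_{i+1} − x_{i+1}·y_i), indices taken mod 4.
Σ = (7) + (-28) + (-52) + (-12) = -85
Area = |Σ|/2 = 42.5.

42.5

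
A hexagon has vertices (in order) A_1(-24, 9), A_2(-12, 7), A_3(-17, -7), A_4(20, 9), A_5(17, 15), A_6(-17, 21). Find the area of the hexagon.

Apply the shoelace formula: 2A = Σ (x_i·y_{i+1} − x_{i+1}·y_i), indices taken mod 6.
Σ = (-60) + (203) + (-13) + (147) + (612) + (351) = 1240
Area = |Σ|/2 = 620.

620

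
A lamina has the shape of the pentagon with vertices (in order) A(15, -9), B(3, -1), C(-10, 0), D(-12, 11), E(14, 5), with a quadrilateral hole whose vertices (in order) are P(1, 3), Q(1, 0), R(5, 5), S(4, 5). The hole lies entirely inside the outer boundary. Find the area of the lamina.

Outer boundary:
Apply the shoelace formula: 2A = Σ (x_i·y_{i+1} − x_{i+1}·y_i), indices taken mod 5.
Σ = (12) + (-10) + (-110) + (-214) + (-201) = -523
Area = |Σ|/2 = 261.5.
Hole:
Apply the shoelace formula: 2A = Σ (x_i·y_{i+1} − x_{i+1}·y_i), indices taken mod 4.
Σ = (-3) + (5) + (5) + (7) = 14
Area = |Σ|/2 = 7.
Net area = 261.5 − 7 = 254.5.

254.5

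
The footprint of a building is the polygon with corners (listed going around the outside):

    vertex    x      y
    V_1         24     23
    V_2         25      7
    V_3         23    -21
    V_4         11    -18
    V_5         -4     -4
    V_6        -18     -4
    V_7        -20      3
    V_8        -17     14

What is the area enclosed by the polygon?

1269

Apply the surveyor's formula: 2A = Σ (x_i·y_{i+1} − x_{i+1}·y_i), indices taken mod 8.
Σ = (-407) + (-686) + (-183) + (-116) + (-56) + (-134) + (-229) + (-727) = -2538
Area = |Σ|/2 = 1269.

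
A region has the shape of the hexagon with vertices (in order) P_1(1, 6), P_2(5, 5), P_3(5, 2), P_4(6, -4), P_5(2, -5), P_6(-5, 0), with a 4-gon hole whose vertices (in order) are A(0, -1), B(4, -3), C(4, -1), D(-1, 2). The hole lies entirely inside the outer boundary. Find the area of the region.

Outer boundary:
Apply the surveyor's formula: 2A = Σ (x_i·y_{i+1} − x_{i+1}·y_i), indices taken mod 6.
Σ = (-25) + (-15) + (-32) + (-22) + (-25) + (-30) = -149
Area = |Σ|/2 = 74.5.
Hole:
Cross-terms: 4, 8, 7, 1  ⇒  Σ = 20
Area = |Σ|/2 = 10.
Net area = 74.5 − 10 = 64.5.

64.5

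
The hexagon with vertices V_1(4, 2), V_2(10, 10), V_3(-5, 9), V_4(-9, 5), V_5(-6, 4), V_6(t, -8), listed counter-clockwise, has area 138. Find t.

Write out the shoelace sum; only the two edges meeting at V_6 involve t:
2·Area = [((-6)·(-8) − t·4) + (t·2 − 4·(-8))] + 210
       = -2·t + 290 = 276
⇒ t = 7.

7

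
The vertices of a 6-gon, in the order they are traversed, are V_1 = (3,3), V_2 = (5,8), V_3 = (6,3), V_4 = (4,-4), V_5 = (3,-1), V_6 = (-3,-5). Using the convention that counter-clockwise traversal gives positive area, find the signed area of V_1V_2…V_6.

-32

Apply the surveyor's formula: 2A = Σ (x_i·y_{i+1} − x_{i+1}·y_i), indices taken mod 6.
V_1→V_2: (3)(8) − (5)(3) = 9
V_2→V_3: (5)(3) − (6)(8) = -33
V_3→V_4: (6)(-4) − (4)(3) = -36
V_4→V_5: (4)(-1) − (3)(-4) = 8
V_5→V_6: (3)(-5) − (-3)(-1) = -18
V_6→V_1: (-3)(3) − (3)(-5) = 6
Σ = -64
Signed area = Σ/2 = -32 (negative ⇒ clockwise traversal).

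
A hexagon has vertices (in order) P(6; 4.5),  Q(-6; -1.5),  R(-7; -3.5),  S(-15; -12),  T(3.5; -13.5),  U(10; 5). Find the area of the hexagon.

Σ = (18) + (10.5) + (31.5) + (244.5) + (152.5) + (15) = 472
Area = |Σ|/2 = 236.

236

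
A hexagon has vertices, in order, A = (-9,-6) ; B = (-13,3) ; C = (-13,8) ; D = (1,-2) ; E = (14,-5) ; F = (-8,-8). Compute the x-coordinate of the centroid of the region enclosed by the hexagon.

-725/183

Apply the surveyor's formula. First the cross-terms c_i = x_i·y_{i+1} − x_{i+1}·y_i:
  -105, -65, 18, 23, -152, -24  ⇒  2A = -305, A = -152.5.
Then Σ (x_i + x_{i+1})·c_i = 3625, so x̄ = 3625 / (6·(-152.5)) = -725/183.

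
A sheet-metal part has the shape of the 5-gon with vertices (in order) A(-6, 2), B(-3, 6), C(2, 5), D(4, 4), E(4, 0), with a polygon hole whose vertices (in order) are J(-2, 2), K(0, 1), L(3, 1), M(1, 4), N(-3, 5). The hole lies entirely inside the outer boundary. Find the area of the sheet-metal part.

25

Outer boundary:
Apply the shoelace formula: 2A = Σ (x_i·y_{i+1} − x_{i+1}·y_i), indices taken mod 5.
Cross-terms: -30, -27, -12, -16, 8  ⇒  Σ = -77
Area = |Σ|/2 = 38.5.
Hole:
Apply Gauss's area formula: 2A = Σ (x_i·y_{i+1} − x_{i+1}·y_i), indices taken mod 5.
J→K: (-2)(1) − (0)(2) = -2
K→L: (0)(1) − (3)(1) = -3
L→M: (3)(4) − (1)(1) = 11
M→N: (1)(5) − (-3)(4) = 17
N→J: (-3)(2) − (-2)(5) = 4
Σ = 27
Area = |Σ|/2 = 13.5.
Net area = 38.5 − 13.5 = 25.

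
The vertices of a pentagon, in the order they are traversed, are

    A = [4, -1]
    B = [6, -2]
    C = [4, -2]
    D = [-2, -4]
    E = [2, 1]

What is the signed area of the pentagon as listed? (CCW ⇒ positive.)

-13

Apply the shoelace formula: 2A = Σ (x_i·y_{i+1} − x_{i+1}·y_i), indices taken mod 5.
Cross-terms: -2, -4, -20, 6, -6  ⇒  Σ = -26
Signed area = Σ/2 = -13 (negative ⇒ clockwise traversal).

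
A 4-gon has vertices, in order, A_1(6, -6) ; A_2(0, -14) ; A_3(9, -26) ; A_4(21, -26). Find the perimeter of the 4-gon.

|A_1A_2| = √((-6)² + (-8)²) = √100 = 10
|A_2A_3| = √((9)² + (-12)²) = √225 = 15
|A_3A_4| = √((12)² + (0)²) = √144 = 12
|A_4A_1| = √((-15)² + (20)²) = √625 = 25
Perimeter = 10 + 15 + 12 + 25 = 62.

62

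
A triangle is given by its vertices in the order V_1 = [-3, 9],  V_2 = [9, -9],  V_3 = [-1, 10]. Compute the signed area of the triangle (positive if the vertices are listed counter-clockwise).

24

Apply the shoelace formula: 2A = Σ (x_i·y_{i+1} − x_{i+1}·y_i), indices taken mod 3.
Σ = (-54) + (81) + (21) = 48
Signed area = Σ/2 = 24 (positive ⇒ counter-clockwise traversal).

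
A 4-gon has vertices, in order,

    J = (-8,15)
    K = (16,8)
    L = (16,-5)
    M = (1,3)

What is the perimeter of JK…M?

|JK| = √((24)² + (-7)²) = √625 = 25
|KL| = √((0)² + (-13)²) = √169 = 13
|LM| = √((-15)² + (8)²) = √289 = 17
|MJ| = √((-9)² + (12)²) = √225 = 15
Perimeter = 25 + 13 + 17 + 15 = 70.

70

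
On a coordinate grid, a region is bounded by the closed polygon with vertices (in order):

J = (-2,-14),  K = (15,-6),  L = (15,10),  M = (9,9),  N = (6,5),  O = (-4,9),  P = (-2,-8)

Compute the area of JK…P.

Apply Gauss's area formula: 2A = Σ (x_i·y_{i+1} − x_{i+1}·y_i), indices taken mod 7.
Σ = (222) + (240) + (45) + (-9) + (74) + (50) + (12) = 634
Area = |Σ|/2 = 317.

317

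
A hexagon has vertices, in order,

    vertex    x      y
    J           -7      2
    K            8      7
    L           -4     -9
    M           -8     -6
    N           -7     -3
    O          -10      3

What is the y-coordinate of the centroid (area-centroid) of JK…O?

Apply the shoelace (surveyor's) formula. First the cross-terms c_i = x_i·y_{i+1} − x_{i+1}·y_i:
  -65, -44, -48, -18, -51, 1  ⇒  2A = -225, A = -112.5.
Then Σ (y_i + y_{i+1})·c_i = 390, so ȳ = 390 / (6·(-112.5)) = -26/45.

-26/45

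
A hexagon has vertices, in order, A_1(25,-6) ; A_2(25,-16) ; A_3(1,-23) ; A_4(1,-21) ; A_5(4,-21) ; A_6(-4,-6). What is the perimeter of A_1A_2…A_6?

|A_1A_2| = √((0)² + (-10)²) = √100 = 10
|A_2A_3| = √((-24)² + (-7)²) = √625 = 25
|A_3A_4| = √((0)² + (2)²) = √4 = 2
|A_4A_5| = √((3)² + (0)²) = √9 = 3
|A_5A_6| = √((-8)² + (15)²) = √289 = 17
|A_6A_1| = √((29)² + (0)²) = √841 = 29
Perimeter = 10 + 25 + 2 + 3 + 17 + 29 = 86.

86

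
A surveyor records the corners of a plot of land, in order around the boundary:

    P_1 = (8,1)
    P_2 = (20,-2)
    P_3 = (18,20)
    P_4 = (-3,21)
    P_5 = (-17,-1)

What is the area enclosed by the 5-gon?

Apply the shoelace formula: 2A = Σ (x_i·y_{i+1} − x_{i+1}·y_i), indices taken mod 5.
P_1→P_2: (8)(-2) − (20)(1) = -36
P_2→P_3: (20)(20) − (18)(-2) = 436
P_3→P_4: (18)(21) − (-3)(20) = 438
P_4→P_5: (-3)(-1) − (-17)(21) = 360
P_5→P_1: (-17)(1) − (8)(-1) = -9
Σ = 1189
Area = |Σ|/2 = 594.5.

594.5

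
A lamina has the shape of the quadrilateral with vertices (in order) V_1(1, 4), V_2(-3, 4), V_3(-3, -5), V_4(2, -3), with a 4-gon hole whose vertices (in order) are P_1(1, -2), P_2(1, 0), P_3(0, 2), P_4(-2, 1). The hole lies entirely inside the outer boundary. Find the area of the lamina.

Outer boundary:
Apply the shoelace (surveyor's) formula: 2A = Σ (x_i·y_{i+1} − x_{i+1}·y_i), indices taken mod 4.
Σ = (16) + (27) + (19) + (11) = 73
Area = |Σ|/2 = 36.5.
Hole:
Apply the shoelace (surveyor's) formula: 2A = Σ (x_i·y_{i+1} − x_{i+1}·y_i), indices taken mod 4.
Cross-terms: 2, 2, 4, 3  ⇒  Σ = 11
Area = |Σ|/2 = 5.5.
Net area = 36.5 − 5.5 = 31.

31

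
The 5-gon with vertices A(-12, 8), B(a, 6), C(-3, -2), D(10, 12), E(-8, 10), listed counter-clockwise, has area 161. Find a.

-14

The doubled signed area Σ (x_i y_{i+1} − x_{i+1} y_i) is linear in a.
With a=0 it equals 182; the coefficient of a is -10 (from the two edges through B).
So -10·a + 182 = 2·161 = 322 ⇒ a = -14.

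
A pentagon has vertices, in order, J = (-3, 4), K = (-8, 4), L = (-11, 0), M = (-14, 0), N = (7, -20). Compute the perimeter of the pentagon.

|JK| = √((-5)² + (0)²) = √25 = 5
|KL| = √((-3)² + (-4)²) = √25 = 5
|LM| = √((-3)² + (0)²) = √9 = 3
|MN| = √((21)² + (-20)²) = √841 = 29
|NJ| = √((-10)² + (24)²) = √676 = 26
Perimeter = 5 + 5 + 3 + 29 + 26 = 68.

68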